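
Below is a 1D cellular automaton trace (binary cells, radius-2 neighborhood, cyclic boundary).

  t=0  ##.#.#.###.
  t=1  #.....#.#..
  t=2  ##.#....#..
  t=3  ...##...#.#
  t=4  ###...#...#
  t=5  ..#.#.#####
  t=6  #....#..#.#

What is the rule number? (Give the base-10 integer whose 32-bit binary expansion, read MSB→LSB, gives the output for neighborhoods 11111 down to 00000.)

2455390617

  ##### -> #   bit 31 = 1  t=5,i=8
  ####. -> .   bit 30 = 0  t=4,i=1
  ###.# -> .   bit 29 = 0  t=0,i=9
  ###.. -> #   bit 28 = 1  t=4,i=2
  ##.## -> .   bit 27 = 0  t=0,i=10
  ##.#. -> .   bit 26 = 0  t=0,i=2
  ##..# -> #   bit 25 = 1  t=5,i=0
  ##... -> .   bit 24 = 0  t=3,i=5
  #.### -> .   bit 23 = 0  t=0,i=7
  #.##. -> #   bit 22 = 1  t=0,i=0
  #.#.# -> .   bit 21 = 0  t=0,i=3
  #.#.. -> #   bit 20 = 1  t=1,i=8
  #..## -> #   bit 19 = 1  t=2,i=10
  #..#. -> .   bit 18 = 0  t=1,i=10
  #...# -> #   bit 17 = 1  t=3,i=1
  #.... -> .   bit 16 = 0  t=1,i=2
  .#### -> .   bit 15 = 0  t=4,i=0
  .###. -> #   bit 14 = 1  t=0,i=8
  .##.# -> .   bit 13 = 0  t=0,i=1
  .##.. -> .   bit 12 = 0  t=3,i=4
  .#.## -> #   bit 11 = 1  t=0,i=6
  .#.#. -> .   bit 10 = 0  t=0,i=4
  .#..# -> .   bit 9 = 0  t=1,i=9
  .#... -> #   bit 8 = 1  t=1,i=1
  ..### -> #   bit 7 = 1  t=4,i=10
  ..##. -> .   bit 6 = 0  t=2,i=0
  ..#.# -> .   bit 5 = 0  t=1,i=6
  ..#.. -> #   bit 4 = 1  t=1,i=0
  ...## -> #   bit 3 = 1  t=3,i=2
  ...#. -> .   bit 2 = 0  t=1,i=5
  ....# -> .   bit 1 = 0  t=1,i=4
  ..... -> #   bit 0 = 1  t=1,i=3
  bits 10010010010110100100100110011001 = 2455390617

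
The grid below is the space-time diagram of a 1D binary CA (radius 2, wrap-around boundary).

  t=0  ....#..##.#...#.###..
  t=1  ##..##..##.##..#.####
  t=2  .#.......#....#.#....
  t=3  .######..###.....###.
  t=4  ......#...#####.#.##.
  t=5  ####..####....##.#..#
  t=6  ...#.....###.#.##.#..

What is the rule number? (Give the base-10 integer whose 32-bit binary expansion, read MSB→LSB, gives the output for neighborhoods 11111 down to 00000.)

889678617

  [31] ##### => .  t=1,i=19
  [30] ####. => .  t=1,i=0
  [29] ###.# => #  t=4,i=14
  [28] ###.. => #  t=0,i=18
  [27] ##.## => .  t=1,i=10
  [26] ##.#. => #  t=0,i=9
  [25] ##..# => .  t=1,i=2
  [24] ##... => #  t=0,i=19
  [23] #.### => .  t=0,i=16
  [22] #.##. => .  t=1,i=11
  [21] #.#.# => .  t=4,i=16
  [20] #.#.. => .  t=0,i=10
  [19] #..## => .  t=0,i=6
  [18] #..#. => #  t=1,i=14
  [17] #...# => #  t=0,i=12
  [16] #.... => #  t=0,i=20
  [15] .#### => .  t=1,i=18
  [14] .###. => #  t=0,i=17
  [13] .##.# => #  t=0,i=8
  [12] .##.. => .  t=1,i=5
  [11] .#.## => #  t=0,i=15
  [10] .#.#. => .  t=2,i=15
  [9] .#..# => #  t=0,i=5
  [8] .#... => #  t=0,i=11
  [7] ..### => .  t=3,i=1
  [6] ..##. => .  t=0,i=7
  [5] ..#.# => .  t=0,i=14
  [4] ..#.. => #  t=0,i=4
  [3] ...## => #  t=3,i=16
  [2] ...#. => .  t=0,i=3
  [1] ....# => .  t=0,i=2
  [0] ..... => #  t=0,i=0
  bits 00110101000001110110101100011001 = 889678617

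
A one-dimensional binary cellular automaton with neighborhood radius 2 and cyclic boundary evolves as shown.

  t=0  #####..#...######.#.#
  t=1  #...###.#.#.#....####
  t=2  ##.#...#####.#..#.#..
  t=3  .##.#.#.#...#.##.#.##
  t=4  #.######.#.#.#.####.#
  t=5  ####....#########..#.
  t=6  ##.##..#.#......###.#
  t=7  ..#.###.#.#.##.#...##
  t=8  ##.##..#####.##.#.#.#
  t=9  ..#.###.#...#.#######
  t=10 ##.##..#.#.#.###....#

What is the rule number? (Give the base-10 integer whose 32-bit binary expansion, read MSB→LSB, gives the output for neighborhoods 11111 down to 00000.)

531414797

  ##### -> .   bit 31 = 0  t=0,i=1
  ####. -> .   bit 30 = 0  t=0,i=3
  ###.# -> .   bit 29 = 0  t=0,i=16
  ###.. -> #   bit 28 = 1  t=0,i=4
  ##.## -> #   bit 27 = 1  t=3,i=0
  ##.#. -> #   bit 26 = 1  t=0,i=17
  ##..# -> #   bit 25 = 1  t=0,i=5
  ##... -> #   bit 24 = 1  t=1,i=1
  #.### -> #   bit 23 = 1  t=0,i=20
  #.##. -> .   bit 22 = 0  t=3,i=1
  #.#.# -> #   bit 21 = 1  t=0,i=18
  #.#.. -> .   bit 20 = 0  t=1,i=12
  #..## -> #   bit 19 = 1  t=2,i=20
  #..#. -> #   bit 18 = 1  t=0,i=6
  #...# -> .   bit 17 = 0  t=0,i=9
  #.... -> .   bit 16 = 0  t=1,i=14
  .#### -> #   bit 15 = 1  t=0,i=0
  .###. -> .   bit 14 = 0  t=1,i=5
  .##.# -> #   bit 13 = 1  t=2,i=1
  .##.. -> #   bit 12 = 1  t=6,i=4
  .#.## -> #   bit 11 = 1  t=0,i=19
  .#.#. -> #   bit 10 = 1  t=1,i=9
  .#..# -> #   bit 9 = 1  t=2,i=14
  .#... -> #   bit 8 = 1  t=0,i=8
  ..### -> .   bit 7 = 0  t=0,i=11
  ..##. -> .   bit 6 = 0  t=2,i=0
  ..#.# -> .   bit 5 = 0  t=2,i=16
  ..#.. -> .   bit 4 = 0  t=0,i=7
  ...## -> #   bit 3 = 1  t=0,i=10
  ...#. -> #   bit 2 = 1  t=3,i=11
  ....# -> .   bit 1 = 0  t=1,i=15
  ..... -> #   bit 0 = 1  t=6,i=12
  bits 00011111101011001011111100001101 = 531414797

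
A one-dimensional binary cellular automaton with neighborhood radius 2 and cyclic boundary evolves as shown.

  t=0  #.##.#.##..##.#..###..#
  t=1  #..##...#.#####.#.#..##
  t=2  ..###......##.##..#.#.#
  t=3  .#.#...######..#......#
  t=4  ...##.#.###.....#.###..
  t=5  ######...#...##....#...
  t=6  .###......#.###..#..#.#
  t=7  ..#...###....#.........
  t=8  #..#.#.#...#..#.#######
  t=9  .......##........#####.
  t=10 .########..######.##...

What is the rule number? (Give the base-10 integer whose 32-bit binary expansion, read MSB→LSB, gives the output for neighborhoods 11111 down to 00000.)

2753098059

  [31] ##### => #  t=1,i=12
  [30] ####. => .  t=1,i=13
  [29] ###.# => #  t=1,i=14
  [28] ###.. => .  t=0,i=19
  [27] ##.## => .  t=0,i=1
  [26] ##.#. => #  t=0,i=4
  [25] ##..# => .  t=0,i=9
  [24] ##... => .  t=1,i=5
  [23] #.### => .  t=1,i=10
  [22] #.##. => .  t=0,i=2
  [21] #.#.# => .  t=0,i=5
  [20] #.#.. => #  t=0,i=14
  [19] #..## => #  t=0,i=10
  [18] #..#. => .  t=2,i=17
  [17] #...# => .  t=1,i=6
  [16] #.... => .  t=2,i=6
  [15] .#### => #  t=1,i=11
  [14] .###. => #  t=0,i=18
  [13] .##.# => #  t=0,i=0
  [12] .##.. => #  t=0,i=8
  [11] .#.## => .  t=0,i=6
  [10] .#.#. => .  t=1,i=17
  [9] .#..# => .  t=0,i=15
  [8] .#... => #  t=3,i=4
  [7] ..### => .  t=0,i=17
  [6] ..##. => #  t=0,i=11
  [5] ..#.# => .  t=1,i=8
  [4] ..#.. => .  t=3,i=15
  [3] ...## => #  t=2,i=10
  [2] ...#. => .  t=1,i=7
  [1] ....# => #  t=2,i=9
  [0] ..... => #  t=2,i=7
  bits 10100100000110001111000101001011 = 2753098059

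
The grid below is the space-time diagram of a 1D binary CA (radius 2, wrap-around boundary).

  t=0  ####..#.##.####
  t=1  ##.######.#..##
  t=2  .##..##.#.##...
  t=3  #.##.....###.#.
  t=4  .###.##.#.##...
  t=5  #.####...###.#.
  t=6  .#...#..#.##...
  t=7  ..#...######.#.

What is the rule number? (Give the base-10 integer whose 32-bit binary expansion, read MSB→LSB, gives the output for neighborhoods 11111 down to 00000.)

3126156073

  ##### -> #   bit 31 = 1  t=0,i=0
  ####. -> .   bit 30 = 0  t=0,i=2
  ###.# -> #   bit 29 = 1  t=1,i=1
  ###.. -> #   bit 28 = 1  t=0,i=3
  ##.## -> #   bit 27 = 1  t=0,i=10
  ##.#. -> .   bit 26 = 0  t=1,i=9
  ##..# -> #   bit 25 = 1  t=0,i=4
  ##... -> .   bit 24 = 0  t=2,i=12
  #.### -> .   bit 23 = 0  t=0,i=11
  #.##. -> #   bit 22 = 1  t=0,i=8
  #.#.# -> .   bit 21 = 0  t=2,i=8
  #.#.. -> #   bit 20 = 1  t=1,i=10
  #..## -> .   bit 19 = 0  t=1,i=12
  #..#. -> #   bit 18 = 1  t=0,i=5
  #...# -> .   bit 17 = 0  t=5,i=7
  #.... -> #   bit 16 = 1  t=2,i=13
  .#### -> .   bit 15 = 0  t=0,i=12
  .###. -> #   bit 14 = 1  t=3,i=10
  .##.# -> .   bit 13 = 0  t=0,i=9
  .##.. -> #   bit 12 = 1  t=2,i=2
  .#.## -> #   bit 11 = 1  t=0,i=7
  .#.#. -> .   bit 10 = 0  t=3,i=14
  .#..# -> #   bit 9 = 1  t=1,i=11
  .#... -> #   bit 8 = 1  t=6,i=2
  ..### -> .   bit 7 = 0  t=1,i=13
  ..##. -> .   bit 6 = 0  t=2,i=1
  ..#.# -> #   bit 5 = 1  t=0,i=6
  ..#.. -> .   bit 4 = 0  t=6,i=1
  ...## -> #   bit 3 = 1  t=2,i=0
  ...#. -> .   bit 2 = 0  t=6,i=0
  ....# -> .   bit 1 = 0  t=2,i=14
  ..... -> #   bit 0 = 1  t=3,i=6
  bits 10111010010101010101101100101001 = 3126156073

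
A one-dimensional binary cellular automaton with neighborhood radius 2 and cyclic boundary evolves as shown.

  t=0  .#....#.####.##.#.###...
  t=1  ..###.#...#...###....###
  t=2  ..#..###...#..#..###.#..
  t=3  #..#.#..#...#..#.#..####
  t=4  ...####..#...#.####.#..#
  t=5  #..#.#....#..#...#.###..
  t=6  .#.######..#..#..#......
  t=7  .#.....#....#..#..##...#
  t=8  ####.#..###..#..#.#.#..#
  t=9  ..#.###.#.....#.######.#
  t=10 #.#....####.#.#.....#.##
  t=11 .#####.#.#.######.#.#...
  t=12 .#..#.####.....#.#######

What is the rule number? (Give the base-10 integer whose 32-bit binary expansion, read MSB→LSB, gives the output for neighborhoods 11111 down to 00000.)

1160849378

  #####|.  b31=0 t=3,i=22
  ####.|#  b30=1 t=0,i=10
  ###.#|.  b29=0 t=0,i=11
  ###..|.  b28=0 t=0,i=20
  ##.##|.  b27=0 t=0,i=12
  ##.#.|#  b26=1 t=0,i=15
  ##..#|.  b25=0 t=1,i=0
  ##...|#  b24=1 t=0,i=21
  #.###|.  b23=0 t=0,i=8
  #.##.|.  b22=0 t=0,i=13
  #.#.#|#  b21=1 t=0,i=16
  #.#..|#  b20=1 t=1,i=6
  #..##|.  b19=0 t=1,i=1
  #..#.|.  b18=0 t=2,i=13
  #...#|.  b17=0 t=1,i=8
  #....|#  b16=1 t=0,i=3
  .####|.  b15=0 t=0,i=9
  .###.|.  b14=0 t=0,i=19
  .##.#|#  b13=1 t=0,i=14
  .##..|.  b12=0 t=7,i=19
  .#.##|.  b11=0 t=0,i=7
  .#.#.|#  b10=1 t=3,i=4
  .#..#|#  b9=1 t=2,i=3
  .#...|#  b8=1 t=0,i=2
  ..###|#  b7=1 t=1,i=2
  ..##.|#  b6=1 t=7,i=18
  ..#.#|#  b5=1 t=0,i=6
  ..#..|.  b4=0 t=0,i=1
  ...##|.  b3=0 t=1,i=13
  ...#.|.  b2=0 t=0,i=0
  ....#|#  b1=1 t=0,i=4
  .....|.  b0=0 t=6,i=20
  bits 01000101001100010010011111100010 = 1160849378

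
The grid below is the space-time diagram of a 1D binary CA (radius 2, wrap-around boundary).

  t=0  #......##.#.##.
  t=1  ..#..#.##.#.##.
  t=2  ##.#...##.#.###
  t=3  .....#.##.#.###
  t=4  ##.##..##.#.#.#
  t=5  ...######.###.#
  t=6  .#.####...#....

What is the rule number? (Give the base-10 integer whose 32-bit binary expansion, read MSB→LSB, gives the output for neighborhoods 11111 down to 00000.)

  ##### -> #   bit 31 = 1  t=2,i=14
  ####. -> .   bit 30 = 0  t=2,i=0
  ###.# -> .   bit 29 = 0  t=2,i=1
  ###.. -> #   bit 28 = 1  t=3,i=14
  ##.## -> .   bit 27 = 0  t=4,i=2
  ##.#. -> .   bit 26 = 0  t=0,i=9
  ##..# -> #   bit 25 = 1  t=4,i=5
  ##... -> #   bit 24 = 1  t=1,i=14
  #.### -> #   bit 23 = 1  t=2,i=12
  #.##. -> #   bit 22 = 1  t=0,i=12
  #.#.# -> #   bit 21 = 1  t=0,i=10
  #.#.. -> .   bit 20 = 0  t=0,i=0
  #..## -> #   bit 19 = 1  t=4,i=6
  #..#. -> .   bit 18 = 0  t=1,i=4
  #...# -> #   bit 17 = 1  t=1,i=0
  #.... -> #   bit 16 = 1  t=0,i=2
  .#### -> #   bit 15 = 1  t=2,i=13
  .###. -> .   bit 14 = 0  t=3,i=13
  .##.# -> #   bit 13 = 1  t=0,i=8
  .##.. -> #   bit 12 = 1  t=1,i=13
  .#.## -> .   bit 11 = 0  t=0,i=11
  .#.#. -> #   bit 10 = 1  t=4,i=11
  .#..# -> #   bit 9 = 1  t=1,i=3
  .#... -> .   bit 8 = 0  t=0,i=1
  ..### -> #   bit 7 = 1  t=5,i=3
  ..##. -> #   bit 6 = 1  t=0,i=7
  ..#.# -> .   bit 5 = 0  t=1,i=5
  ..#.. -> .   bit 4 = 0  t=1,i=2
  ...## -> .   bit 3 = 0  t=0,i=6
  ...#. -> #   bit 2 = 1  t=1,i=1
  ....# -> #   bit 1 = 1  t=0,i=5
  ..... -> .   bit 0 = 0  t=0,i=3
  bits 10010011111010111011011011000110 = 2481698502

2481698502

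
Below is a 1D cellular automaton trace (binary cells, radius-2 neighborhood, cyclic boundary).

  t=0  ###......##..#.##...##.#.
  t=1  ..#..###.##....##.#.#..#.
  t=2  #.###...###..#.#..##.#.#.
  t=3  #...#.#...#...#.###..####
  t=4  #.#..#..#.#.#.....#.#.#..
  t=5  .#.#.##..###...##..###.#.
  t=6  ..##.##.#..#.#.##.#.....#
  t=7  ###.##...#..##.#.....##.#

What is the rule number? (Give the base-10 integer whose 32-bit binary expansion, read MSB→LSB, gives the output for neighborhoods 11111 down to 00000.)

  ##### -> .   bit 31 = 0  t=3,i=23
  ####. -> .   bit 30 = 0  t=3,i=24
  ###.# -> .   bit 29 = 0  t=1,i=7
  ###.. -> #   bit 28 = 1  t=0,i=2
  ##.## -> #   bit 27 = 1  t=1,i=8
  ##.#. -> .   bit 26 = 0  t=0,i=22
  ##..# -> .   bit 25 = 0  t=0,i=11
  ##... -> .   bit 24 = 0  t=0,i=3
  #.### -> .   bit 23 = 0  t=0,i=0
  #.##. -> #   bit 22 = 1  t=0,i=15
  #.#.# -> #   bit 21 = 1  t=0,i=23
  #.#.. -> .   bit 20 = 0  t=1,i=20
  #..## -> #   bit 19 = 1  t=1,i=4
  #..#. -> .   bit 18 = 0  t=0,i=12
  #...# -> #   bit 17 = 1  t=0,i=18
  #.... -> .   bit 16 = 0  t=0,i=4
  .#### -> #   bit 15 = 1  t=3,i=22
  .###. -> .   bit 14 = 0  t=0,i=1
  .##.# -> .   bit 13 = 0  t=0,i=21
  .##.. -> #   bit 12 = 1  t=0,i=10
  .#.## -> .   bit 11 = 0  t=0,i=14
  .#.#. -> #   bit 10 = 1  t=1,i=19
  .#..# -> #   bit 9 = 1  t=1,i=3
  .#... -> .   bit 8 = 0  t=1,i=24
  ..### -> .   bit 7 = 0  t=1,i=5
  ..##. -> #   bit 6 = 1  t=0,i=9
  ..#.# -> .   bit 5 = 0  t=0,i=13
  ..#.. -> #   bit 4 = 1  t=1,i=2
  ...## -> .   bit 3 = 0  t=0,i=8
  ...#. -> .   bit 2 = 0  t=1,i=1
  ....# -> #   bit 1 = 1  t=0,i=7
  ..... -> #   bit 0 = 1  t=0,i=5
  bits 00011000011010101001011001010011 = 409638483

409638483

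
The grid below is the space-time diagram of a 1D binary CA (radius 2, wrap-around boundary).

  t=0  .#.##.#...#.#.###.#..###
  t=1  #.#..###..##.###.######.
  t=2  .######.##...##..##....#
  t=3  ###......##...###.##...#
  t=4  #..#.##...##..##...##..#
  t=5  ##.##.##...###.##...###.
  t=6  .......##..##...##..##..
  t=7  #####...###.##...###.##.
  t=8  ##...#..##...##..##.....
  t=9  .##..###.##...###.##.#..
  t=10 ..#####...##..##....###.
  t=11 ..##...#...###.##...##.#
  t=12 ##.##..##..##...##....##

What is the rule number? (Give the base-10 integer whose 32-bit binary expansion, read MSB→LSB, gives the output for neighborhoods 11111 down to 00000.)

  #####|.  b31=0 t=1,i=19
  ####.|.  b30=0 t=1,i=21
  ###.#|.  b29=0 t=0,i=16
  ###..|.  b28=0 t=1,i=7
  ##.##|.  b27=0 t=1,i=12
  ##.#.|#  b26=1 t=0,i=0
  ##..#|#  b25=1 t=1,i=8
  ##...|#  b24=1 t=2,i=10
  #.###|#  b23=1 t=0,i=14
  #.##.|.  b22=0 t=0,i=3
  #.#.#|.  b21=0 t=0,i=1
  #.#..|#  b20=1 t=0,i=6
  #..##|#  b19=1 t=0,i=20
  #..#.|.  b18=0 t=4,i=2
  #...#|.  b17=0 t=0,i=8
  #....|.  b16=0 t=2,i=20
  .####|#  b15=1 t=1,i=18
  .###.|#  b14=1 t=0,i=15
  .##.#|.  b13=0 t=0,i=4
  .##..|#  b12=1 t=2,i=9
  .#.##|#  b11=1 t=0,i=2
  .#.#.|#  b10=1 t=0,i=11
  .#..#|#  b9=1 t=0,i=19
  .#...|#  b8=1 t=0,i=7
  ..###|#  b7=1 t=0,i=21
  ..##.|.  b6=0 t=1,i=10
  ..#.#|#  b5=1 t=0,i=10
  ..#..|#  b4=1 t=8,i=5
  ...##|.  b3=0 t=2,i=12
  ...#.|.  b2=0 t=0,i=9
  ....#|.  b1=0 t=2,i=21
  .....|#  b0=1 t=3,i=5
  bits 00000111100110001101111110110001 = 127459249

127459249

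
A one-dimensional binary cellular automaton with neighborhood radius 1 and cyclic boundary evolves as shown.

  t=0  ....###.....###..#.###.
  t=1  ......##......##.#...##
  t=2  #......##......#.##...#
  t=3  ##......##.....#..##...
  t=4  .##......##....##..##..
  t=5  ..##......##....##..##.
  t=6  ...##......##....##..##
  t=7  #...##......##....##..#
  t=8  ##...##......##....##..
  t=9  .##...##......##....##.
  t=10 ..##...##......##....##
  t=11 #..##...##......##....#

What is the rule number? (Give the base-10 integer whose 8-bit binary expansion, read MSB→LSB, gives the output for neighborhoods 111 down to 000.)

84

  ###|.  b7=0 t=0,i=5
  ##.|#  b6=1 t=0,i=6
  #.#|.  b5=0 t=0,i=18
  #..|#  b4=1 t=0,i=7
  .##|.  b3=0 t=0,i=4
  .#.|#  b2=1 t=0,i=17
  ..#|.  b1=0 t=0,i=3
  ...|.  b0=0 t=0,i=0
  bits 01010100 = 84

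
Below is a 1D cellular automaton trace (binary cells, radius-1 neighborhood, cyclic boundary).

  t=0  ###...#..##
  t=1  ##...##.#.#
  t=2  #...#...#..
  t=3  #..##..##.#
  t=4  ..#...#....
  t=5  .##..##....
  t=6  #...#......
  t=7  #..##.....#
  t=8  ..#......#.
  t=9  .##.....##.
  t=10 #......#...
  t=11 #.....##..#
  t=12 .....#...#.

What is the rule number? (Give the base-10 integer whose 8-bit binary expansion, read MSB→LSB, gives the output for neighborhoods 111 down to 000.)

  ###|#  b7=1 t=0,i=0
  ##.|.  b6=0 t=0,i=2
  #.#|.  b5=0 t=1,i=7
  #..|.  b4=0 t=0,i=3
  .##|.  b3=0 t=0,i=9
  .#.|#  b2=1 t=0,i=6
  ..#|#  b1=1 t=0,i=5
  ...|.  b0=0 t=0,i=4
  bits 10000110 = 134

134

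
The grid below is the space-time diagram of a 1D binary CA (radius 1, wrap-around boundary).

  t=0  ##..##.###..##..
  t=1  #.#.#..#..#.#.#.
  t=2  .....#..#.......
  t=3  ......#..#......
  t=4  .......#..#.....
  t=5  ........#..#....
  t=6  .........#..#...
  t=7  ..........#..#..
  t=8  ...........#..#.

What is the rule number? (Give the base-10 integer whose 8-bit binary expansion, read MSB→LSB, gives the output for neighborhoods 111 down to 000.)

24

  [7] ### => .  t=0,i=8
  [6] ##. => .  t=0,i=1
  [5] #.# => .  t=0,i=6
  [4] #.. => #  t=0,i=2
  [3] .## => #  t=0,i=0
  [2] .#. => .  t=1,i=0
  [1] ..# => .  t=0,i=3
  [0] ... => .  t=2,i=0
  bits 00011000 = 24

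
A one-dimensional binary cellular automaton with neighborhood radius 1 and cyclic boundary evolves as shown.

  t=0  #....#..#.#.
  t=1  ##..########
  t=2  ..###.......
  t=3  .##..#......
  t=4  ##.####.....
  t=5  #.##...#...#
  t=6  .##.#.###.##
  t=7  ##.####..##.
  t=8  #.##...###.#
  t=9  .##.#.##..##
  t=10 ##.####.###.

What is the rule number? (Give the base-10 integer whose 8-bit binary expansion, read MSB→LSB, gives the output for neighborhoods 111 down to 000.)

62

  [7] ### => .  t=1,i=0
  [6] ##. => .  t=1,i=1
  [5] #.# => #  t=0,i=9
  [4] #.. => #  t=0,i=1
  [3] .## => #  t=1,i=4
  [2] .#. => #  t=0,i=0
  [1] ..# => #  t=0,i=4
  [0] ... => .  t=0,i=2
  bits 00111110 = 62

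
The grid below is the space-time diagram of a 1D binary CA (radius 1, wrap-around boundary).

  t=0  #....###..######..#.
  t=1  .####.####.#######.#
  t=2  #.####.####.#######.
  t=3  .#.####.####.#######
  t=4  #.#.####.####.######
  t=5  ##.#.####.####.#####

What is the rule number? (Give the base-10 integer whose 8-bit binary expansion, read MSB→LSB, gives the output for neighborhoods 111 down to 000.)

  [7] ### => #  t=0,i=6
  [6] ##. => #  t=0,i=7
  [5] #.# => #  t=0,i=19
  [4] #.. => #  t=0,i=1
  [3] .## => .  t=0,i=5
  [2] .#. => .  t=0,i=0
  [1] ..# => #  t=0,i=4
  [0] ... => #  t=0,i=2
  bits 11110011 = 243

243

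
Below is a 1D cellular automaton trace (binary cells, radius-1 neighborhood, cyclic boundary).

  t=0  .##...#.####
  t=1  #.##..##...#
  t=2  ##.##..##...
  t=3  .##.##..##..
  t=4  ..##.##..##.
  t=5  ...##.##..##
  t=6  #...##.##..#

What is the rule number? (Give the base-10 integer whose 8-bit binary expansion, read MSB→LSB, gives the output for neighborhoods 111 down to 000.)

116

  ### -> .   bit 7 = 0  t=0,i=9
  ##. -> #   bit 6 = 1  t=0,i=2
  #.# -> #   bit 5 = 1  t=0,i=0
  #.. -> #   bit 4 = 1  t=0,i=3
  .## -> .   bit 3 = 0  t=0,i=1
  .#. -> #   bit 2 = 1  t=0,i=6
  ..# -> .   bit 1 = 0  t=0,i=5
  ... -> .   bit 0 = 0  t=0,i=4
  bits 01110100 = 116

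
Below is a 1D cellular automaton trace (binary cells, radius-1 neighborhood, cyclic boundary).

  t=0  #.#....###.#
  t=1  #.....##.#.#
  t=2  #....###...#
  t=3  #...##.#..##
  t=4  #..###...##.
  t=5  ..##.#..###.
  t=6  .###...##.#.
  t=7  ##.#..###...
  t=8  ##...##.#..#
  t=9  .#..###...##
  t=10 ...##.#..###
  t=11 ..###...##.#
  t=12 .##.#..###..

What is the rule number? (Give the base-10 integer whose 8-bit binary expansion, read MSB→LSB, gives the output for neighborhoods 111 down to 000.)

74

  ###|.  b7=0 t=0,i=8
  ##.|#  b6=1 t=0,i=0
  #.#|.  b5=0 t=0,i=1
  #..|.  b4=0 t=0,i=3
  .##|#  b3=1 t=0,i=7
  .#.|.  b2=0 t=0,i=2
  ..#|#  b1=1 t=0,i=6
  ...|.  b0=0 t=0,i=4
  bits 01001010 = 74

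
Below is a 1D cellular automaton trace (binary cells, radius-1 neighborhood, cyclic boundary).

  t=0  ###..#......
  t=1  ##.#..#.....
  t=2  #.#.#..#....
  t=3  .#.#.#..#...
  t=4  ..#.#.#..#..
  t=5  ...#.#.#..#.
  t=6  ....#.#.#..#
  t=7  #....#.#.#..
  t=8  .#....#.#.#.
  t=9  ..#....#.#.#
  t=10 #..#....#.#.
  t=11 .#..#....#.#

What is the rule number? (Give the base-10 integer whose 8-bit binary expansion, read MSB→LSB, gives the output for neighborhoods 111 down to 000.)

184

  nb ###: next=#  (t=0,i=1, bit7=1)
  nb ##.: next=.  (t=0,i=2, bit6=0)
  nb #.#: next=#  (t=1,i=2, bit5=1)
  nb #..: next=#  (t=0,i=3, bit4=1)
  nb .##: next=#  (t=0,i=0, bit3=1)
  nb .#.: next=.  (t=0,i=5, bit2=0)
  nb ..#: next=.  (t=0,i=4, bit1=0)
  nb ...: next=.  (t=0,i=7, bit0=0)
  bits 10111000 = 184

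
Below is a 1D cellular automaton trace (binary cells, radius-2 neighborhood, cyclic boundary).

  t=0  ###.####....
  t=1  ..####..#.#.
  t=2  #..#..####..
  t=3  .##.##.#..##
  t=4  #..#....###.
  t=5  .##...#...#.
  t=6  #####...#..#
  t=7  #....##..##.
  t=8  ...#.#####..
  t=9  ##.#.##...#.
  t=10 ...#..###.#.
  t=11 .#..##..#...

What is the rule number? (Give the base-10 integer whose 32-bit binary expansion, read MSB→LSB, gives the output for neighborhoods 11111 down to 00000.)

  [31] ##### => .  t=6,i=1
  [30] ####. => .  t=0,i=6
  [29] ###.# => #  t=0,i=2
  [28] ###.. => .  t=0,i=7
  [27] ##.## => #  t=0,i=3
  [26] ##.#. => .  t=3,i=6
  [25] ##..# => #  t=1,i=6
  [24] ##... => #  t=0,i=8
  [23] #.### => #  t=0,i=4
  [22] #.##. => .  t=3,i=1
  [21] #.#.# => #  t=9,i=3
  [20] #.#.. => .  t=1,i=10
  [19] #..## => #  t=2,i=5
  [18] #..#. => #  t=1,i=7
  [17] #...# => #  t=1,i=0
  [16] #.... => .  t=0,i=9
  [15] .#### => #  t=0,i=5
  [14] .###. => .  t=0,i=1
  [13] .##.# => .  t=3,i=2
  [12] .##.. => #  t=5,i=2
  [11] .#.## => .  t=8,i=4
  [10] .#.#. => #  t=1,i=9
  [9] .#..# => #  t=2,i=1
  [8] .#... => .  t=1,i=11
  [7] ..### => .  t=0,i=0
  [6] ..##. => #  t=3,i=10
  [5] ..#.# => #  t=1,i=8
  [4] ..#.. => .  t=2,i=0
  [3] ...## => .  t=0,i=11
  [2] ...#. => .  t=5,i=5
  [1] ....# => #  t=0,i=10
  [0] ..... => #  t=8,i=0
  bits 00101011101011101001011001100011 = 732862051

732862051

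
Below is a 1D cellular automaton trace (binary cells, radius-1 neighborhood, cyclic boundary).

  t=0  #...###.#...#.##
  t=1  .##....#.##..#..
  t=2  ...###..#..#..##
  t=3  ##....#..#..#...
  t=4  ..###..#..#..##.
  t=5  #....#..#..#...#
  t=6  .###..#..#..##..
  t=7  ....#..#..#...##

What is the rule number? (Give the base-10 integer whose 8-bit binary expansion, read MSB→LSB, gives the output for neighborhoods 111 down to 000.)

  ### -> .   bit 7 = 0  t=0,i=5
  ##. -> .   bit 6 = 0  t=0,i=0
  #.# -> #   bit 5 = 1  t=0,i=7
  #.. -> #   bit 4 = 1  t=0,i=1
  .## -> .   bit 3 = 0  t=0,i=4
  .#. -> .   bit 2 = 0  t=0,i=8
  ..# -> .   bit 1 = 0  t=0,i=3
  ... -> #   bit 0 = 1  t=0,i=2
  bits 00110001 = 49

49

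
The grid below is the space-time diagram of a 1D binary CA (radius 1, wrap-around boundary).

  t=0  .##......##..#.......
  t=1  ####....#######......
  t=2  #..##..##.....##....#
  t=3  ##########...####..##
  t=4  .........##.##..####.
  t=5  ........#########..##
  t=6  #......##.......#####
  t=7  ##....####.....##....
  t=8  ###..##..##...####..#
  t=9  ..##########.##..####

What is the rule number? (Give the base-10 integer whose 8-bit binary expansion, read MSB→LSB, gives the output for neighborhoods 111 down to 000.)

126

  ###|.  b7=0 t=1,i=1
  ##.|#  b6=1 t=0,i=2
  #.#|#  b5=1 t=4,i=11
  #..|#  b4=1 t=0,i=3
  .##|#  b3=1 t=0,i=1
  .#.|#  b2=1 t=0,i=13
  ..#|#  b1=1 t=0,i=0
  ...|.  b0=0 t=0,i=4
  bits 01111110 = 126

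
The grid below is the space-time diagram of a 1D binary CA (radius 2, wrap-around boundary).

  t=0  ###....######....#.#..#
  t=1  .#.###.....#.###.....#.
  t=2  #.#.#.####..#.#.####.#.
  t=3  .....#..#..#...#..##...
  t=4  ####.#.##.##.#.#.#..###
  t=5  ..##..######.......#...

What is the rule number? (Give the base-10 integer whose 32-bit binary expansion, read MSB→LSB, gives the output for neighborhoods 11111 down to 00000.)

1766811667

  nb #####: next=.  (t=0,i=9, bit31=0)
  nb ####.: next=#  (t=0,i=1, bit30=1)
  nb ###.#: next=#  (t=2,i=19, bit29=1)
  nb ###..: next=.  (t=0,i=2, bit28=0)
  nb ##.##: next=#  (t=4,i=9, bit27=1)
  nb ##.#.: next=.  (t=2,i=20, bit26=0)
  nb ##..#: next=.  (t=2,i=10, bit25=0)
  nb ##...: next=#  (t=0,i=3, bit24=1)
  nb #.###: next=.  (t=1,i=3, bit23=0)
  nb #.##.: next=#  (t=4,i=7, bit22=1)
  nb #.#.#: next=.  (t=2,i=0, bit21=0)
  nb #.#..: next=.  (t=0,i=19, bit20=0)
  nb #..##: next=#  (t=0,i=21, bit19=1)
  nb #..#.: next=#  (t=1,i=0, bit18=1)
  nb #...#: next=#  (t=3,i=13, bit17=1)
  nb #....: next=#  (t=0,i=4, bit16=1)
  nb .####: next=.  (t=0,i=0, bit15=0)
  nb .###.: next=#  (t=1,i=4, bit14=1)
  nb .##.#: next=#  (t=4,i=8, bit13=1)
  nb .##..: next=.  (t=3,i=19, bit12=0)
  nb .#.##: next=#  (t=1,i=2, bit11=1)
  nb .#.#.: next=.  (t=0,i=18, bit10=0)
  nb .#..#: next=.  (t=0,i=20, bit9=0)
  nb .#...: next=.  (t=3,i=12, bit8=0)
  nb ..###: next=.  (t=0,i=7, bit7=0)
  nb ..##.: next=.  (t=3,i=18, bit6=0)
  nb ..#.#: next=.  (t=0,i=17, bit5=0)
  nb ..#..: next=#  (t=1,i=21, bit4=1)
  nb ...##: next=.  (t=0,i=6, bit3=0)
  nb ...#.: next=.  (t=0,i=16, bit2=0)
  nb ....#: next=#  (t=0,i=5, bit1=1)
  nb .....: next=#  (t=1,i=8, bit0=1)
  bits 01101001010011110110100000010011 = 1766811667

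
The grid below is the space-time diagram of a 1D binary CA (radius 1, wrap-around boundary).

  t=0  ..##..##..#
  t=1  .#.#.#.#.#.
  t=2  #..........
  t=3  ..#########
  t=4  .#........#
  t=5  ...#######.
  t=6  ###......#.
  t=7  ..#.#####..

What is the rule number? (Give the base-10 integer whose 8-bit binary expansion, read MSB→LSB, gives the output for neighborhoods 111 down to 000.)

  [7] ### => .  t=3,i=3
  [6] ##. => #  t=0,i=3
  [5] #.# => .  t=1,i=2
  [4] #.. => .  t=0,i=0
  [3] .## => .  t=0,i=2
  [2] .#. => .  t=0,i=10
  [1] ..# => #  t=0,i=1
  [0] ... => #  t=2,i=2
  bits 01000011 = 67

67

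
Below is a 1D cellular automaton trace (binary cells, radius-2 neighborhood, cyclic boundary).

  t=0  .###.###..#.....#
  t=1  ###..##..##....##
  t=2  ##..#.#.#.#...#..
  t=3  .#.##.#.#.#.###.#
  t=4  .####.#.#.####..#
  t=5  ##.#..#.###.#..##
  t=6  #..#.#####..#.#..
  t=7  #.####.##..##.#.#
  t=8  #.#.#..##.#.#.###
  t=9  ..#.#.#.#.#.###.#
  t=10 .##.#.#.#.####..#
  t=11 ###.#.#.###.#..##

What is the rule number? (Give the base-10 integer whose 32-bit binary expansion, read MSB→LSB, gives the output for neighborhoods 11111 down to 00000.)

  #####|#  b31=1 t=1,i=0
  ####.|#  b30=1 t=1,i=1
  ###.#|.  b29=0 t=0,i=3
  ###..|.  b28=0 t=0,i=7
  ##.##|.  b27=0 t=0,i=4
  ##.#.|.  b26=0 t=3,i=5
  ##..#|.  b25=0 t=0,i=8
  ##...|.  b24=0 t=1,i=11
  #.###|#  b23=1 t=0,i=1
  #.##.|#  b22=1 t=3,i=3
  #.#.#|#  b21=1 t=2,i=6
  #.#..|#  b20=1 t=2,i=10
  #..##|#  b19=1 t=1,i=4
  #..#.|#  b18=1 t=0,i=9
  #...#|#  b17=1 t=2,i=12
  #....|.  b16=0 t=0,i=12
  .####|.  b15=0 t=1,i=16
  .###.|#  b14=1 t=0,i=2
  .##.#|#  b13=1 t=3,i=4
  .##..|#  b12=1 t=1,i=6
  .#.##|#  b11=1 t=0,i=0
  .#.#.|.  b10=0 t=2,i=5
  .#..#|.  b9=0 t=2,i=15
  .#...|.  b8=0 t=0,i=11
  ..###|.  b7=0 t=1,i=15
  ..##.|.  b6=0 t=1,i=5
  ..#.#|#  b5=1 t=0,i=16
  ..#..|#  b4=1 t=0,i=10
  ...##|#  b3=1 t=1,i=14
  ...#.|#  b2=1 t=0,i=15
  ....#|.  b1=0 t=0,i=14
  .....|.  b0=0 t=0,i=13
  bits 11000000111111100111100000111100 = 3237902396

3237902396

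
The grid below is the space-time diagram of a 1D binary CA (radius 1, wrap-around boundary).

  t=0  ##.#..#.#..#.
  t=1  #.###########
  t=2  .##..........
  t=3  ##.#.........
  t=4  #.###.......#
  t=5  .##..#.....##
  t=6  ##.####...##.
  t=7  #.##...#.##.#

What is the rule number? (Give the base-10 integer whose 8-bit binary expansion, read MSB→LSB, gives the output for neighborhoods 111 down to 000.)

  ###|.  b7=0 t=1,i=3
  ##.|.  b6=0 t=0,i=1
  #.#|#  b5=1 t=0,i=2
  #..|#  b4=1 t=0,i=4
  .##|#  b3=1 t=0,i=0
  .#.|#  b2=1 t=0,i=3
  ..#|#  b1=1 t=0,i=5
  ...|.  b0=0 t=2,i=4
  bits 00111110 = 62

62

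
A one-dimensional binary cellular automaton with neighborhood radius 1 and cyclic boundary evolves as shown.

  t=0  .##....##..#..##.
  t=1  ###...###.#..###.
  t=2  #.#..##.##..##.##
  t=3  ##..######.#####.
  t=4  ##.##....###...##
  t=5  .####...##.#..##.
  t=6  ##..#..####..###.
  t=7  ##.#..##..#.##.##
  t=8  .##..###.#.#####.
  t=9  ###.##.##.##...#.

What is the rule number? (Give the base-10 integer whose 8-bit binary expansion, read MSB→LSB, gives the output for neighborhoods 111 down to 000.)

106

  nb ###: next=.  (t=1,i=1, bit7=0)
  nb ##.: next=#  (t=0,i=2, bit6=1)
  nb #.#: next=#  (t=1,i=9, bit5=1)
  nb #..: next=.  (t=0,i=3, bit4=0)
  nb .##: next=#  (t=0,i=1, bit3=1)
  nb .#.: next=.  (t=0,i=11, bit2=0)
  nb ..#: next=#  (t=0,i=0, bit1=1)
  nb ...: next=.  (t=0,i=4, bit0=0)
  bits 01101010 = 106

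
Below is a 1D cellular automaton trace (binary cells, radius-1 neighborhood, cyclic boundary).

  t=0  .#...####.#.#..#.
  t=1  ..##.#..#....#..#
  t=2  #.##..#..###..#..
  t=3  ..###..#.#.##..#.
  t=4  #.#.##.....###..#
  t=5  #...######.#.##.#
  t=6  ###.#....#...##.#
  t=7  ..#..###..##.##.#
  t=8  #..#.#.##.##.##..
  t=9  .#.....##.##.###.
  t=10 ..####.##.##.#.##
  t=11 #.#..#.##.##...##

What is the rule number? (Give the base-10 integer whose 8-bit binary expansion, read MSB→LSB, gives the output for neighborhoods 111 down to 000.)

89

  [7] ### => .  t=0,i=6
  [6] ##. => #  t=0,i=8
  [5] #.# => .  t=0,i=9
  [4] #.. => #  t=0,i=2
  [3] .## => #  t=0,i=5
  [2] .#. => .  t=0,i=1
  [1] ..# => .  t=0,i=0
  [0] ... => #  t=0,i=3
  bits 01011001 = 89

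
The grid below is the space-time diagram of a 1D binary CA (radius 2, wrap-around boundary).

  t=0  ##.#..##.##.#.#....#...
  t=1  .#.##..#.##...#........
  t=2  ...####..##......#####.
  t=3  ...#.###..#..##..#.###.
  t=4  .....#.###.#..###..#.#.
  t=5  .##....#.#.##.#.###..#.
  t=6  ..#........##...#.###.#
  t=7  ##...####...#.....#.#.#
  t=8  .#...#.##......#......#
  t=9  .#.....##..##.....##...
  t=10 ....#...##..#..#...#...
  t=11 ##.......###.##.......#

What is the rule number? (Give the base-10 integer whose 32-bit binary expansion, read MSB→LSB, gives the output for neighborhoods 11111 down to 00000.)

  #####|#  b31=1 t=2,i=19
  ####.|#  b30=1 t=2,i=5
  ###.#|#  b29=1 t=4,i=9
  ###..|#  b28=1 t=2,i=6
  ##.##|.  b27=0 t=0,i=8
  ##.#.|.  b26=0 t=0,i=2
  ##..#|#  b25=1 t=1,i=5
  ##...|.  b24=0 t=1,i=11
  #.###|#  b23=1 t=3,i=5
  #.##.|#  b22=1 t=0,i=9
  #.#.#|.  b21=0 t=0,i=12
  #.#..|#  b20=1 t=0,i=3
  #..##|.  b19=0 t=0,i=5
  #..#.|#  b18=1 t=1,i=6
  #...#|.  b17=0 t=0,i=21
  #....|.  b16=0 t=0,i=16
  .####|.  b15=0 t=2,i=4
  .###.|.  b14=0 t=3,i=6
  .##.#|#  b13=1 t=0,i=1
  .##..|#  b12=1 t=1,i=4
  .#.##|.  b11=0 t=1,i=2
  .#.#.|.  b10=0 t=0,i=13
  .#..#|#  b9=1 t=0,i=4
  .#...|.  b8=0 t=0,i=15
  ..###|#  b7=1 t=2,i=3
  ..##.|.  b6=0 t=0,i=0
  ..#.#|.  b5=0 t=1,i=1
  ..#..|.  b4=0 t=0,i=19
  ...##|.  b3=0 t=0,i=22
  ...#.|.  b2=0 t=0,i=18
  ....#|.  b1=0 t=0,i=17
  .....|#  b0=1 t=1,i=17
  bits 11110010110101000011001010000001 = 4073992833

4073992833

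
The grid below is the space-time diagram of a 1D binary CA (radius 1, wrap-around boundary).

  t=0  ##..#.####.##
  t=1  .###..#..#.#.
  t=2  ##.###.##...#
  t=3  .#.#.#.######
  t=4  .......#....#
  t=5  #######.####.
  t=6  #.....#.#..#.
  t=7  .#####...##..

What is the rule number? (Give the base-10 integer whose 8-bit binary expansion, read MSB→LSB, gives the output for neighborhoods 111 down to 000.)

91

  ###|.  b7=0 t=0,i=0
  ##.|#  b6=1 t=0,i=1
  #.#|.  b5=0 t=0,i=5
  #..|#  b4=1 t=0,i=2
  .##|#  b3=1 t=0,i=6
  .#.|.  b2=0 t=0,i=4
  ..#|#  b1=1 t=0,i=3
  ...|#  b0=1 t=2,i=10
  bits 01011011 = 91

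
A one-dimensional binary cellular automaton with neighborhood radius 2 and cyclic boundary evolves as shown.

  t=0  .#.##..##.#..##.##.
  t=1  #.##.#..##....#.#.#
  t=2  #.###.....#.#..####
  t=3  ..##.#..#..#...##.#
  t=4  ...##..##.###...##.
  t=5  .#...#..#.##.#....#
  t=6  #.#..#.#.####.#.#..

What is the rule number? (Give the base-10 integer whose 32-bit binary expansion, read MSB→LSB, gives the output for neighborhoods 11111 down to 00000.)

  #####|.  b31=0 t=2,i=17
  ####.|#  b30=1 t=2,i=18
  ###.#|.  b29=0 t=2,i=0
  ###..|.  b28=0 t=2,i=4
  ##.##|.  b27=0 t=0,i=15
  ##.#.|#  b26=1 t=0,i=9
  ##..#|#  b25=1 t=0,i=5
  ##...|#  b24=1 t=1,i=10
  #.###|#  b23=1 t=2,i=2
  #.##.|#  b22=1 t=0,i=3
  #.#.#|#  b21=1 t=1,i=16
  #.#..|.  b20=0 t=0,i=10
  #..##|.  b19=0 t=0,i=6
  #..#.|#  b18=1 t=0,i=0
  #...#|.  b17=0 t=3,i=13
  #....|.  b16=0 t=1,i=11
  .####|#  b15=1 t=2,i=16
  .###.|#  b14=1 t=2,i=3
  .##.#|#  b13=1 t=0,i=8
  .##..|.  b12=0 t=0,i=4
  .#.##|#  b11=1 t=0,i=2
  .#.#.|#  b10=1 t=1,i=15
  .#..#|.  b9=0 t=0,i=11
  .#...|#  b8=1 t=3,i=12
  ..###|#  b7=1 t=2,i=15
  ..##.|.  b6=0 t=0,i=7
  ..#.#|.  b5=0 t=0,i=1
  ..#..|#  b4=1 t=3,i=8
  ...##|.  b3=0 t=3,i=14
  ...#.|.  b2=0 t=1,i=13
  ....#|#  b1=1 t=1,i=12
  .....|.  b0=0 t=2,i=7
  bits 01000111111001001110110110010010 = 1206185362

1206185362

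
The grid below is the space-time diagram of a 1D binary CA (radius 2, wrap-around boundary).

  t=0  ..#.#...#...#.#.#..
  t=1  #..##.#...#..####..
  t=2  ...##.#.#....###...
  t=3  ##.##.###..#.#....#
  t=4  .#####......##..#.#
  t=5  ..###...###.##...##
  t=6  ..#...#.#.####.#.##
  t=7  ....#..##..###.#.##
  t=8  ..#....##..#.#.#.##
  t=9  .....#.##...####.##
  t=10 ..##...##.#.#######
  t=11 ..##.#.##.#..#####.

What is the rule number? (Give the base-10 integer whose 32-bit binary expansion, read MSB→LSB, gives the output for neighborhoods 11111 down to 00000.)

3899831491

  [31] ##### => #  t=4,i=3
  [30] ####. => #  t=1,i=15
  [29] ###.# => #  t=3,i=1
  [28] ###.. => .  t=1,i=16
  [27] ##.## => #  t=3,i=2
  [26] ##.#. => .  t=1,i=5
  [25] ##..# => .  t=1,i=17
  [24] ##... => .  t=2,i=16
  [23] #.### => .  t=3,i=6
  [22] #.##. => #  t=3,i=3
  [21] #.#.# => #  t=0,i=14
  [20] #.#.. => #  t=0,i=4
  [19] #..## => .  t=1,i=2
  [18] #..#. => .  t=1,i=18
  [17] #...# => #  t=0,i=6
  [16] #.... => .  t=0,i=18
  [15] .#### => #  t=1,i=14
  [14] .###. => .  t=2,i=14
  [13] .##.# => #  t=1,i=4
  [12] .##.. => #  t=4,i=13
  [11] .#.## => .  t=4,i=0
  [10] .#.#. => #  t=0,i=3
  [9] .#..# => .  t=1,i=1
  [8] .#... => .  t=0,i=5
  [7] ..### => #  t=1,i=13
  [6] ..##. => #  t=1,i=3
  [5] ..#.# => .  t=0,i=2
  [4] ..#.. => .  t=0,i=8
  [3] ...## => .  t=2,i=2
  [2] ...#. => .  t=0,i=1
  [1] ....# => #  t=0,i=0
  [0] ..... => #  t=2,i=0
  bits 11101000011100101011010011000011 = 3899831491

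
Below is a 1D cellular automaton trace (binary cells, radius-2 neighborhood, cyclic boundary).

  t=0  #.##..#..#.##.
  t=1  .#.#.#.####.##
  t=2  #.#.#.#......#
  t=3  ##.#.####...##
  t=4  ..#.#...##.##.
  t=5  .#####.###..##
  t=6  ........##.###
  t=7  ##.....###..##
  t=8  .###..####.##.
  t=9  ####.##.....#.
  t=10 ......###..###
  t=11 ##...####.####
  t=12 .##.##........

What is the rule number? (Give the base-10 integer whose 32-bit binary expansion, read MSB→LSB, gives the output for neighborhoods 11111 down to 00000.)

354254828

  #####|.  b31=0 t=5,i=3
  ####.|.  b30=0 t=1,i=9
  ###.#|.  b29=0 t=1,i=10
  ###..|#  b28=1 t=3,i=8
  ##.##|.  b27=0 t=1,i=11
  ##.#.|#  b26=1 t=0,i=13
  ##..#|.  b25=0 t=0,i=4
  ##...|#  b24=1 t=3,i=9
  #.###|.  b23=0 t=1,i=7
  #.##.|.  b22=0 t=0,i=2
  #.#.#|.  b21=0 t=0,i=0
  #.#..|#  b20=1 t=2,i=6
  #..##|#  b19=1 t=5,i=11
  #..#.|#  b18=1 t=0,i=5
  #...#|.  b17=0 t=3,i=10
  #....|#  b16=1 t=2,i=8
  .####|.  b15=0 t=1,i=8
  .###.|#  b14=1 t=5,i=8
  .##.#|#  b13=1 t=0,i=12
  .##..|#  b12=1 t=0,i=3
  .#.##|#  b11=1 t=0,i=1
  .#.#.|#  b10=1 t=1,i=2
  .#..#|#  b9=1 t=0,i=7
  .#...|#  b8=1 t=2,i=7
  ..###|#  b7=1 t=3,i=12
  ..##.|#  b6=1 t=2,i=13
  ..#.#|#  b5=1 t=0,i=9
  ..#..|.  b4=0 t=0,i=6
  ...##|#  b3=1 t=2,i=12
  ...#.|#  b2=1 t=4,i=1
  ....#|.  b1=0 t=2,i=11
  .....|.  b0=0 t=2,i=9
  bits 00010101000111010111111111101100 = 354254828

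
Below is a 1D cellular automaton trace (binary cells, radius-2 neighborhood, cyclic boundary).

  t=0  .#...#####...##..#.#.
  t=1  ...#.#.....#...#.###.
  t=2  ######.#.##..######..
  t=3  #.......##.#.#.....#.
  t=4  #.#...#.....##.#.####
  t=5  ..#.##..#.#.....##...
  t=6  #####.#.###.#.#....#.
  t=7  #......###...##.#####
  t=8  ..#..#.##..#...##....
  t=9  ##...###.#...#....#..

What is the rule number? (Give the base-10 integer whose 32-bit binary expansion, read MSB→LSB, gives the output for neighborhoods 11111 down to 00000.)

  ##### -> .   bit 31 = 0  t=0,i=7
  ####. -> .   bit 30 = 0  t=0,i=8
  ###.# -> .   bit 29 = 0  t=2,i=5
  ###.. -> .   bit 28 = 0  t=0,i=9
  ##.## -> #   bit 27 = 1  t=7,i=15
  ##.#. -> .   bit 26 = 0  t=2,i=6
  ##..# -> #   bit 25 = 1  t=0,i=15
  ##... -> .   bit 24 = 0  t=0,i=10
  #.### -> #   bit 23 = 1  t=1,i=17
  #.##. -> #   bit 22 = 1  t=2,i=9
  #.#.# -> .   bit 21 = 0  t=2,i=7
  #.#.. -> #   bit 20 = 1  t=0,i=19
  #..## -> .   bit 19 = 0  t=2,i=12
  #..#. -> .   bit 18 = 0  t=0,i=0
  #...# -> #   bit 17 = 1  t=0,i=3
  #.... -> #   bit 16 = 1  t=1,i=0
  .#### -> .   bit 15 = 0  t=0,i=6
  .###. -> #   bit 14 = 1  t=1,i=18
  .##.# -> .   bit 13 = 0  t=3,i=9
  .##.. -> .   bit 12 = 0  t=0,i=14
  .#.## -> #   bit 11 = 1  t=1,i=16
  .#.#. -> #   bit 10 = 1  t=0,i=18
  .#..# -> .   bit 9 = 0  t=0,i=20
  .#... -> .   bit 8 = 0  t=0,i=2
  ..### -> #   bit 7 = 1  t=0,i=5
  ..##. -> .   bit 6 = 0  t=0,i=13
  ..#.# -> #   bit 5 = 1  t=0,i=17
  ..#.. -> .   bit 4 = 0  t=0,i=1
  ...## -> .   bit 3 = 0  t=0,i=4
  ...#. -> #   bit 2 = 1  t=1,i=2
  ....# -> #   bit 1 = 1  t=1,i=1
  ..... -> .   bit 0 = 0  t=1,i=8
  bits 00001010110100110100110010100110 = 181619878

181619878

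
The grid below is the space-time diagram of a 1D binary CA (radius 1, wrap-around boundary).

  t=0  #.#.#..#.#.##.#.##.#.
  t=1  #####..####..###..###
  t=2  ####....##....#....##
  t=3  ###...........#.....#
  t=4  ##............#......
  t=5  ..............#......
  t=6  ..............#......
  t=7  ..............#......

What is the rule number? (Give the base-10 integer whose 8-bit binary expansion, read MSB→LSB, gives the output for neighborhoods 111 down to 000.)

164

  nb ###: next=#  (t=1,i=0, bit7=1)
  nb ##.: next=.  (t=0,i=12, bit6=0)
  nb #.#: next=#  (t=0,i=1, bit5=1)
  nb #..: next=.  (t=0,i=5, bit4=0)
  nb .##: next=.  (t=0,i=11, bit3=0)
  nb .#.: next=#  (t=0,i=0, bit2=1)
  nb ..#: next=.  (t=0,i=6, bit1=0)
  nb ...: next=.  (t=2,i=5, bit0=0)
  bits 10100100 = 164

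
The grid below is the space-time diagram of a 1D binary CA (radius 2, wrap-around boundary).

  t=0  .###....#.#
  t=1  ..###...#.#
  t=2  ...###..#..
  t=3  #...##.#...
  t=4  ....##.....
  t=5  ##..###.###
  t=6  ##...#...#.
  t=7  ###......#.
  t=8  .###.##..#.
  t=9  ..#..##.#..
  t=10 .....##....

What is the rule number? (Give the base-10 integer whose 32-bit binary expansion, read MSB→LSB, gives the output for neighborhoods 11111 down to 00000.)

  nb #####: next=.  (t=5,i=10, bit31=0)
  nb ####.: next=#  (t=5,i=0, bit30=1)
  nb ###.#: next=.  (t=5,i=6, bit29=0)
  nb ###..: next=#  (t=0,i=3, bit28=1)
  nb ##.##: next=.  (t=5,i=7, bit27=0)
  nb ##.#.: next=.  (t=3,i=6, bit26=0)
  nb ##..#: next=.  (t=2,i=6, bit25=0)
  nb ##...: next=#  (t=0,i=4, bit24=1)
  nb #.###: next=.  (t=0,i=1, bit23=0)
  nb #.##.: next=#  (t=6,i=0, bit22=1)
  nb #.#.#: next=#  (t=0,i=10, bit21=1)
  nb #.#..: next=.  (t=1,i=10, bit20=0)
  nb #..##: next=.  (t=1,i=1, bit19=0)
  nb #..#.: next=#  (t=2,i=7, bit18=1)
  nb #...#: next=.  (t=1,i=6, bit17=0)
  nb #....: next=.  (t=0,i=5, bit16=0)
  nb .####: next=#  (t=5,i=9, bit15=1)
  nb .###.: next=#  (t=0,i=2, bit14=1)
  nb .##.#: next=#  (t=3,i=5, bit13=1)
  nb .##..: next=#  (t=4,i=5, bit12=1)
  nb .#.##: next=.  (t=0,i=0, bit11=0)
  nb .#.#.: next=.  (t=0,i=9, bit10=0)
  nb .#..#: next=.  (t=1,i=0, bit9=0)
  nb .#...: next=.  (t=2,i=9, bit8=0)
  nb ..###: next=.  (t=1,i=2, bit7=0)
  nb ..##.: next=#  (t=3,i=4, bit6=1)
  nb ..#.#: next=#  (t=0,i=8, bit5=1)
  nb ..#..: next=.  (t=2,i=8, bit4=0)
  nb ...##: next=.  (t=2,i=2, bit3=0)
  nb ...#.: next=.  (t=0,i=7, bit2=0)
  nb ....#: next=.  (t=0,i=6, bit1=0)
  nb .....: next=#  (t=2,i=0, bit0=1)
  bits 01010001011001001111000001100001 = 1365569633

1365569633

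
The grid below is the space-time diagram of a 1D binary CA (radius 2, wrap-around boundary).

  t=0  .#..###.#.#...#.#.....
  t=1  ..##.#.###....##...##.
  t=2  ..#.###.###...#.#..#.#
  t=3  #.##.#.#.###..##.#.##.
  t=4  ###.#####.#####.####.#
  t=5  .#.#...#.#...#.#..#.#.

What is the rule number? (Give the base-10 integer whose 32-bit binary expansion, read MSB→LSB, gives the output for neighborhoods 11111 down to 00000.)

  #####|.  b31=0 t=4,i=6
  ####.|#  b30=1 t=4,i=1
  ###.#|.  b29=0 t=0,i=6
  ###..|#  b28=1 t=1,i=9
  ##.##|#  b27=1 t=2,i=7
  ##.#.|#  b26=1 t=0,i=7
  ##..#|#  b25=1 t=3,i=12
  ##...|#  b24=1 t=1,i=10
  #.###|.  b23=0 t=1,i=7
  #.##.|#  b22=1 t=3,i=2
  #.#.#|#  b21=1 t=0,i=8
  #.#..|.  b20=0 t=0,i=10
  #..##|#  b19=1 t=0,i=3
  #..#.|.  b18=0 t=2,i=1
  #...#|.  b17=0 t=0,i=12
  #....|.  b16=0 t=0,i=18
  .####|.  b15=0 t=4,i=0
  .###.|#  b14=1 t=0,i=5
  .##.#|.  b13=0 t=1,i=3
  .##..|.  b12=0 t=1,i=15
  .#.##|#  b11=1 t=1,i=6
  .#.#.|#  b10=1 t=0,i=9
  .#..#|#  b9=1 t=0,i=2
  .#...|.  b8=0 t=0,i=11
  ..###|.  b7=0 t=0,i=4
  ..##.|#  b6=1 t=1,i=2
  ..#.#|#  b5=1 t=0,i=14
  ..#..|.  b4=0 t=0,i=1
  ...##|.  b3=0 t=1,i=1
  ...#.|.  b2=0 t=0,i=0
  ....#|.  b1=0 t=0,i=21
  .....|#  b0=1 t=0,i=19
  bits 01011111011010000100111001100001 = 1600671329

1600671329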